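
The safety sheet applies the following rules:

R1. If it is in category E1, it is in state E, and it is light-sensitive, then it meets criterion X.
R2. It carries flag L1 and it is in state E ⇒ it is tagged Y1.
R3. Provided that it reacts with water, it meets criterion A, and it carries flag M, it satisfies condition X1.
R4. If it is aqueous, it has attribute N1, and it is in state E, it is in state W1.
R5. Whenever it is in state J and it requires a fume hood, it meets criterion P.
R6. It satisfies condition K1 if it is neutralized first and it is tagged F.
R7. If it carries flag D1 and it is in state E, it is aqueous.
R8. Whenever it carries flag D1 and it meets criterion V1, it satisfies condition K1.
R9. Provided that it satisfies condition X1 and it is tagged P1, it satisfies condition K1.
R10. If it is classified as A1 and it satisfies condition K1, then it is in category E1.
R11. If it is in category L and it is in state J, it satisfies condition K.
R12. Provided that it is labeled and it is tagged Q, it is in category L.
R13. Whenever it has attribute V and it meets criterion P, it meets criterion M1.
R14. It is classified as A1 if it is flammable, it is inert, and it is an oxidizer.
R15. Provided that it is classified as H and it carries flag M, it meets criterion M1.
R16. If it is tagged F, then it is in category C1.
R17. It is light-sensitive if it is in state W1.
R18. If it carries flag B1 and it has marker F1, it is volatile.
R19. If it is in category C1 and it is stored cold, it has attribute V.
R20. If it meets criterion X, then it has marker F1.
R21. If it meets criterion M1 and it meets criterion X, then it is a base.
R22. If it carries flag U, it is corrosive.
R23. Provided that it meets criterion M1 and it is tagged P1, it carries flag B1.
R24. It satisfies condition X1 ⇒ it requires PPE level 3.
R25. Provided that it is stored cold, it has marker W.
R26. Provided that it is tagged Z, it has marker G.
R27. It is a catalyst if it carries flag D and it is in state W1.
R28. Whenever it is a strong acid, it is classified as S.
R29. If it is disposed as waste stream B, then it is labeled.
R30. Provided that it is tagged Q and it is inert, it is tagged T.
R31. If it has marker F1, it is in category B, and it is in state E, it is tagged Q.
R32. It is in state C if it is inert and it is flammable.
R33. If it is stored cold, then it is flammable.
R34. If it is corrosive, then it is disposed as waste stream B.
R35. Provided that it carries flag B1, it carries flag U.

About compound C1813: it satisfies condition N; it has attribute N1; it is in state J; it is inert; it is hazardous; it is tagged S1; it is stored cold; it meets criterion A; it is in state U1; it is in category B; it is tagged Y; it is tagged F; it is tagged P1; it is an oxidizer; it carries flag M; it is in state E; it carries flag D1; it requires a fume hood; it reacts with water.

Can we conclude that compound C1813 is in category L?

Yes

By R3 (it reacts with water, it meets criterion A, it carries flag M): it satisfies condition X1.
By R5 (it is in state J, it requires a fume hood): it meets criterion P.
By R7 (it carries flag D1, it is in state E): it is aqueous.
By R9 (it satisfies condition X1, it is tagged P1): it satisfies condition K1.
By R16 (it is tagged F): it is in category C1.
By R19 (it is in category C1, it is stored cold): it has attribute V.
By R33 (it is stored cold): it is flammable.
By R4 (it is aqueous, it has attribute N1, it is in state E): it is in state W1.
By R13 (it has attribute V, it meets criterion P): it meets criterion M1.
By R14 (it is flammable, it is inert, it is an oxidizer): it is classified as A1.
By R17 (it is in state W1): it is light-sensitive.
By R23 (it meets criterion M1, it is tagged P1): it carries flag B1.
By R35 (it carries flag B1): it carries flag U.
By R10 (it is classified as A1, it satisfies condition K1): it is in category E1.
By R22 (it carries flag U): it is corrosive.
By R34 (it is corrosive): it is disposed as waste stream B.
By R1 (it is in category E1, it is in state E, it is light-sensitive): it meets criterion X.
By R20 (it meets criterion X): it has marker F1.
By R29 (it is disposed as waste stream B): it is labeled.
By R31 (it has marker F1, it is in category B, it is in state E): it is tagged Q.
By R12 (it is labeled, it is tagged Q): it is in category L.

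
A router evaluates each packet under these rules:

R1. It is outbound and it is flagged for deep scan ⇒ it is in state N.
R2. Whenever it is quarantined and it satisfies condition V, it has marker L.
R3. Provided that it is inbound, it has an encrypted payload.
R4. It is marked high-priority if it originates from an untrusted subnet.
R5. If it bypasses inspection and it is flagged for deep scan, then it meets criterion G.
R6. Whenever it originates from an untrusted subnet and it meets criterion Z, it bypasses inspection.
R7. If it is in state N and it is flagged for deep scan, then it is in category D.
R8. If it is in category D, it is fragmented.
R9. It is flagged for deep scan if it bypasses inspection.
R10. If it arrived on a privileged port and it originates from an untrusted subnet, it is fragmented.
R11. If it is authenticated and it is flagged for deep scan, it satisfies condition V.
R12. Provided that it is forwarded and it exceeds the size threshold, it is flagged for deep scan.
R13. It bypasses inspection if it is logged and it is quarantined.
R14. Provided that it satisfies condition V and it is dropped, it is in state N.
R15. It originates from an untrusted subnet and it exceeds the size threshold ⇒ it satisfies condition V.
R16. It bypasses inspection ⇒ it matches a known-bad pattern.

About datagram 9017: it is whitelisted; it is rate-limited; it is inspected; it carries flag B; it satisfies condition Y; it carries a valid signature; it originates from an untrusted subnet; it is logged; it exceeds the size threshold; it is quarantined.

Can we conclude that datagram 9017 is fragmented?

Forward chaining from the given facts derives: is marked high-priority, bypasses inspection, satisfies condition V, matches a known-bad pattern, has marker L, is flagged for deep scan, meets criterion G.
Rules concluding "it is fragmented": R8 needs "it is in category D"; R10 needs "it arrived on a privileged port" — none of these are established.

No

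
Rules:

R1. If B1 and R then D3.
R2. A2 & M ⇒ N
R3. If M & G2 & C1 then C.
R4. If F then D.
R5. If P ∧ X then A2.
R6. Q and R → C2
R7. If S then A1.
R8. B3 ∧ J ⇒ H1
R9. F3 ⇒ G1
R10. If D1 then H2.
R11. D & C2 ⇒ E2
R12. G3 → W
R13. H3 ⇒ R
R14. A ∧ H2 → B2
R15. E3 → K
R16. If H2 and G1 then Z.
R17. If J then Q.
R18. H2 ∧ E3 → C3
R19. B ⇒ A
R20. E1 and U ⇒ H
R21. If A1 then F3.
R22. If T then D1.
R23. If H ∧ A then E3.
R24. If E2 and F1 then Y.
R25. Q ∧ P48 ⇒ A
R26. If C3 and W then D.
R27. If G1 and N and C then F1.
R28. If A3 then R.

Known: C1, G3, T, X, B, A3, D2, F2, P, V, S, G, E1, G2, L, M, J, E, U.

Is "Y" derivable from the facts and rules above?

C  (by R3: M, G2, C1)
A2  (by R5: P, X)
A1  (by R7: S)
W  (by R12: G3)
Q  (by R17: J)
A  (by R19: B)
H  (by R20: E1, U)
F3  (by R21: A1)
D1  (by R22: T)
E3  (by R23: H, A)
R  (by R28: A3)
N  (by R2: A2, M)
C2  (by R6: Q, R)
G1  (by R9: F3)
H2  (by R10: D1)
C3  (by R18: H2, E3)
D  (by R26: C3, W)
F1  (by R27: G1, N, C)
E2  (by R11: D, C2)
Y  (by R24: E2, F1)

Yes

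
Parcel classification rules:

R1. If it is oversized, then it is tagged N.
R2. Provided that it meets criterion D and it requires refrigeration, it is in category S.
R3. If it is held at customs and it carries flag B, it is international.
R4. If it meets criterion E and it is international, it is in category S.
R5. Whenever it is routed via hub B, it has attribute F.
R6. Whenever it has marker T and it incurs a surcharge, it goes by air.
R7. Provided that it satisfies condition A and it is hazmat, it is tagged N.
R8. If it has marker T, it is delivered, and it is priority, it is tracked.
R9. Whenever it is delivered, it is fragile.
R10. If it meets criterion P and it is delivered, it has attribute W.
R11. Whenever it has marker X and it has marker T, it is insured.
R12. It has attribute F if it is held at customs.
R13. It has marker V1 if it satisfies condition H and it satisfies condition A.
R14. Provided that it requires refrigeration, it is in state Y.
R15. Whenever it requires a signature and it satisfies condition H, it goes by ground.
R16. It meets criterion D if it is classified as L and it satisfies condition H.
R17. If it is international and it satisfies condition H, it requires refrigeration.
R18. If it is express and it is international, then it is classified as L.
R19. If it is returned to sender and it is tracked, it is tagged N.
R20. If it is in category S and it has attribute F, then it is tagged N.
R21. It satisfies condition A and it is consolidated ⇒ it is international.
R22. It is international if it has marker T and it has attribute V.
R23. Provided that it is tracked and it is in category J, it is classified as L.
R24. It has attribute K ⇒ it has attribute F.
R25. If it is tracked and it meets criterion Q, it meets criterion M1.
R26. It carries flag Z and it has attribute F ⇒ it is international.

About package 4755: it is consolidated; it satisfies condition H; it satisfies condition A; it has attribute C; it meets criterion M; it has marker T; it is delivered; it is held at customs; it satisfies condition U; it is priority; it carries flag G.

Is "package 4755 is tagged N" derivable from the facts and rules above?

No

Forward chaining from the given facts derives: is tracked, is fragile, has attribute F, has marker V1, is international, requires refrigeration, is in state Y.
Rules concluding "it is tagged N": R1 needs "it is oversized"; R7 needs "it is hazmat"; R19 needs "it is returned to sender"; R20 needs "it is in category S" — none of these are established.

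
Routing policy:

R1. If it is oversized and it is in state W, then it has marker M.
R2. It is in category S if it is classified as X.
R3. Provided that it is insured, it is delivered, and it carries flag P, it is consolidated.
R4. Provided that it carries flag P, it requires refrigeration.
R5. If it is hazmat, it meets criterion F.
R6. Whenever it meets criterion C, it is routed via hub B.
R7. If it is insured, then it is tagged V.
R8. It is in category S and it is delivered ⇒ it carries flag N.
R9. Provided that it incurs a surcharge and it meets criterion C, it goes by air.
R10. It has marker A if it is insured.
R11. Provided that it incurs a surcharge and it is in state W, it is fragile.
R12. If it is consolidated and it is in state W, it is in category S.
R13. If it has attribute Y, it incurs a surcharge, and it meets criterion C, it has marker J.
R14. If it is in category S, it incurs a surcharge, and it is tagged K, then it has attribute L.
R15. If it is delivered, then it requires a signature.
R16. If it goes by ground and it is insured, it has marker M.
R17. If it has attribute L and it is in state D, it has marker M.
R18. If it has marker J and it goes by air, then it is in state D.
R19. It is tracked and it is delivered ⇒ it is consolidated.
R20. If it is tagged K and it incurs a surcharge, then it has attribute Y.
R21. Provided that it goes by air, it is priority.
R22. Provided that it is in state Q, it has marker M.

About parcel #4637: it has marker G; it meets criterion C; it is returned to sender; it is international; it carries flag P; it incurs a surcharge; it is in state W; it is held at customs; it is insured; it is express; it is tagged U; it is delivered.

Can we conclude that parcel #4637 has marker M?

No

Forward chaining from the given facts derives: is consolidated, requires refrigeration, is routed via hub B, is tagged V, goes by air, has marker A, is fragile, is in category S, requires a signature, is priority, carries flag N.
Rules concluding "it has marker M": R1 needs "it is oversized"; R16 needs "it goes by ground"; R17 needs "it has attribute L"; R22 needs "it is in state Q" — none of these are established.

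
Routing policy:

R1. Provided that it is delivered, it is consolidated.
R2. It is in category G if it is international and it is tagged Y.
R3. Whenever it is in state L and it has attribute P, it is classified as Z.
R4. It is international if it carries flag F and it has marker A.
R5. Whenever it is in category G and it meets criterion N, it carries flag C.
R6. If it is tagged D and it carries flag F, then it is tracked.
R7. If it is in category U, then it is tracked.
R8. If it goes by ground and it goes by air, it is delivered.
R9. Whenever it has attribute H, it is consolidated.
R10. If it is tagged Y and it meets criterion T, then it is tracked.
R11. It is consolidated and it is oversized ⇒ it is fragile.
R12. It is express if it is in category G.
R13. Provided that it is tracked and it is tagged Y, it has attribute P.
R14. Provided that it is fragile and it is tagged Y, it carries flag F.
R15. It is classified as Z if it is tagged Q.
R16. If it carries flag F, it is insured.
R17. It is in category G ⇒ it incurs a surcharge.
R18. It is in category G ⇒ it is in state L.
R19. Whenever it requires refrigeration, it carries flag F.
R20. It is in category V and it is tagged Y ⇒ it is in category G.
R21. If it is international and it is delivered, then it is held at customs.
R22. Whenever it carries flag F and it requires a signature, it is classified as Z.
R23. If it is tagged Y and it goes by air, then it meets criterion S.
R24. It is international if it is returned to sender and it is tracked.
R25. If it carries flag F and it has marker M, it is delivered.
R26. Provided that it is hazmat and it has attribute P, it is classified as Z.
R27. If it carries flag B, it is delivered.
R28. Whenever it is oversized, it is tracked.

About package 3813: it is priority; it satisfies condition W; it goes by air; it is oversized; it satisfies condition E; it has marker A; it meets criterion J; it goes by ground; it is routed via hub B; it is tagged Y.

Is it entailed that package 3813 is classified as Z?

Yes

By R8 (it goes by ground, it goes by air): it is delivered.
By R28 (it is oversized): it is tracked.
By R1 (it is delivered): it is consolidated.
By R11 (it is consolidated, it is oversized): it is fragile.
By R13 (it is tracked, it is tagged Y): it has attribute P.
By R14 (it is fragile, it is tagged Y): it carries flag F.
By R4 (it carries flag F, it has marker A): it is international.
By R2 (it is international, it is tagged Y): it is in category G.
By R18 (it is in category G): it is in state L.
By R3 (it is in state L, it has attribute P): it is classified as Z.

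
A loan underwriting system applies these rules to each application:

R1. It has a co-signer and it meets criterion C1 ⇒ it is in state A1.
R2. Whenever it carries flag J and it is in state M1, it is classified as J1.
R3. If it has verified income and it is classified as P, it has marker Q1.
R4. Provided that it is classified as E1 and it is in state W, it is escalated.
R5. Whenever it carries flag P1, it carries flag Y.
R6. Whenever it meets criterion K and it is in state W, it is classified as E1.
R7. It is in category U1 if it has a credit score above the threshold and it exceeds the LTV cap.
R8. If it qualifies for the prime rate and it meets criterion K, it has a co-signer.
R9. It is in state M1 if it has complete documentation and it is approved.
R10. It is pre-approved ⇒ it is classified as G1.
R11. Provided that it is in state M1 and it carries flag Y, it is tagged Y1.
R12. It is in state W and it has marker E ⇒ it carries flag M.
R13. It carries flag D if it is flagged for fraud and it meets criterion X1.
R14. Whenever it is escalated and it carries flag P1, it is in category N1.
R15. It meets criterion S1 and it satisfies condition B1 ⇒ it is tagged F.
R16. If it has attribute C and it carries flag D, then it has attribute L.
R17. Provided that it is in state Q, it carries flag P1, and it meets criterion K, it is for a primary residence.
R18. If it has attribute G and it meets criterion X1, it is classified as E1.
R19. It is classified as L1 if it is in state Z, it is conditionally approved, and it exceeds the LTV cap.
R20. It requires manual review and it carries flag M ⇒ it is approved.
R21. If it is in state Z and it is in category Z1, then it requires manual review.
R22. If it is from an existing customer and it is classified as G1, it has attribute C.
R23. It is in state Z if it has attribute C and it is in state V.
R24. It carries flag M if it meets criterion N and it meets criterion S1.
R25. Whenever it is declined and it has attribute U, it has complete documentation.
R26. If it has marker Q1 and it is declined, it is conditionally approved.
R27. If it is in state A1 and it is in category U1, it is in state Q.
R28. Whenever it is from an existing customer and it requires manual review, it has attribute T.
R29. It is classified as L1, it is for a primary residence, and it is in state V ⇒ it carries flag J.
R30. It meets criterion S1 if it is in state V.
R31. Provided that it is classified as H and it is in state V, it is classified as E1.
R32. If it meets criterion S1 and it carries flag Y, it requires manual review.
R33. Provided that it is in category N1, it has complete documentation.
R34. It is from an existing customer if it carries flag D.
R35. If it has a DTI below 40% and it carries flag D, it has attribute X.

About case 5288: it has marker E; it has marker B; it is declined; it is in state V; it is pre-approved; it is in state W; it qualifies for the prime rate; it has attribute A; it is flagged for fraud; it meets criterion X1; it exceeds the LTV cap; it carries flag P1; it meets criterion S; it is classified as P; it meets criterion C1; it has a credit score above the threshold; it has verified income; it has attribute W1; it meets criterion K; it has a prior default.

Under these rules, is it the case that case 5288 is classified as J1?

By R3 (it has verified income, it is classified as P): it has marker Q1.
By R5 (it carries flag P1): it carries flag Y.
By R6 (it meets criterion K, it is in state W): it is classified as E1.
By R7 (it has a credit score above the threshold, it exceeds the LTV cap): it is in category U1.
By R8 (it qualifies for the prime rate, it meets criterion K): it has a co-signer.
By R10 (it is pre-approved): it is classified as G1.
By R12 (it is in state W, it has marker E): it carries flag M.
By R13 (it is flagged for fraud, it meets criterion X1): it carries flag D.
By R26 (it has marker Q1, it is declined): it is conditionally approved.
By R30 (it is in state V): it meets criterion S1.
By R32 (it meets criterion S1, it carries flag Y): it requires manual review.
By R34 (it carries flag D): it is from an existing customer.
By R1 (it has a co-signer, it meets criterion C1): it is in state A1.
By R4 (it is classified as E1, it is in state W): it is escalated.
By R14 (it is escalated, it carries flag P1): it is in category N1.
By R20 (it requires manual review, it carries flag M): it is approved.
By R22 (it is from an existing customer, it is classified as G1): it has attribute C.
By R23 (it has attribute C, it is in state V): it is in state Z.
By R27 (it is in state A1, it is in category U1): it is in state Q.
By R33 (it is in category N1): it has complete documentation.
By R9 (it has complete documentation, it is approved): it is in state M1.
By R17 (it is in state Q, it carries flag P1, it meets criterion K): it is for a primary residence.
By R19 (it is in state Z, it is conditionally approved, it exceeds the LTV cap): it is classified as L1.
By R29 (it is classified as L1, it is for a primary residence, it is in state V): it carries flag J.
By R2 (it carries flag J, it is in state M1): it is classified as J1.

Yes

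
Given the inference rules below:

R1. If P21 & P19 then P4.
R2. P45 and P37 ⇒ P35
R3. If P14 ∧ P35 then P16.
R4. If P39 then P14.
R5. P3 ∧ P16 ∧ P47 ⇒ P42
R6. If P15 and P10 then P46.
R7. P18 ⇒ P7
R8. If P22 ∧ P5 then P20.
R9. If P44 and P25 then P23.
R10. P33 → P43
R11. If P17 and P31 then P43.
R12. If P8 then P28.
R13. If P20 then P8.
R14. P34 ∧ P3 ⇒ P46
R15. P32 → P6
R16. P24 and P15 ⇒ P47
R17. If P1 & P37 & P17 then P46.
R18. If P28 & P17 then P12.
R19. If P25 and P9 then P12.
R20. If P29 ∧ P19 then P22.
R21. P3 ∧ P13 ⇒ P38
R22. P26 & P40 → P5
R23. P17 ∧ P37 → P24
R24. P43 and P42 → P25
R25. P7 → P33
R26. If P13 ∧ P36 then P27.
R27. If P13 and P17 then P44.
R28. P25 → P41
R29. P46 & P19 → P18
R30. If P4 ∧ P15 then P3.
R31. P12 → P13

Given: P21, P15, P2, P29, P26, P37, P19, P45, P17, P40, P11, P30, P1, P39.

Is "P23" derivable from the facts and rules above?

P4  (by R1: P21, P19)
P35  (by R2: P45, P37)
P14  (by R4: P39)
P46  (by R17: P1, P37, P17)
P22  (by R20: P29, P19)
P5  (by R22: P26, P40)
P24  (by R23: P17, P37)
P18  (by R29: P46, P19)
P3  (by R30: P4, P15)
P16  (by R3: P14, P35)
P7  (by R7: P18)
P20  (by R8: P22, P5)
P8  (by R13: P20)
P47  (by R16: P24, P15)
P33  (by R25: P7)
P42  (by R5: P3, P16, P47)
P43  (by R10: P33)
P28  (by R12: P8)
P12  (by R18: P28, P17)
P25  (by R24: P43, P42)
P13  (by R31: P12)
P44  (by R27: P13, P17)
P23  (by R9: P44, P25)

Yes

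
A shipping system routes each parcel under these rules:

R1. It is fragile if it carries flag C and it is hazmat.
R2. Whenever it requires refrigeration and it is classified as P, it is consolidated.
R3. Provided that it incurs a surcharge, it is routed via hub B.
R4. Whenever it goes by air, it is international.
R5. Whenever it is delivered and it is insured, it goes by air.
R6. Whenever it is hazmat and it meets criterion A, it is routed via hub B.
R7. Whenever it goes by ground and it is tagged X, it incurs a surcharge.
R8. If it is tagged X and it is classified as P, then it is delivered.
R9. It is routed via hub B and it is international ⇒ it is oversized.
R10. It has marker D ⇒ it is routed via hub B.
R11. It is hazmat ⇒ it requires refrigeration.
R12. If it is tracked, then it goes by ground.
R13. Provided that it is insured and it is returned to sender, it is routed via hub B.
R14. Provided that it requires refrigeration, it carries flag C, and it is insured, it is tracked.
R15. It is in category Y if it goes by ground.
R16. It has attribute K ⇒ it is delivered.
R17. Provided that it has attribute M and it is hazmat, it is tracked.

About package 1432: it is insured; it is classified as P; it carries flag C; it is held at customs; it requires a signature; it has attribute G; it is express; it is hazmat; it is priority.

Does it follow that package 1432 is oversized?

Forward chaining from the given facts derives: is fragile, requires refrigeration, is tracked, is consolidated, goes by ground, is in category Y.
The only rule concluding "it is oversized" is R9, which needs "it is routed via hub B"; that is never established.

No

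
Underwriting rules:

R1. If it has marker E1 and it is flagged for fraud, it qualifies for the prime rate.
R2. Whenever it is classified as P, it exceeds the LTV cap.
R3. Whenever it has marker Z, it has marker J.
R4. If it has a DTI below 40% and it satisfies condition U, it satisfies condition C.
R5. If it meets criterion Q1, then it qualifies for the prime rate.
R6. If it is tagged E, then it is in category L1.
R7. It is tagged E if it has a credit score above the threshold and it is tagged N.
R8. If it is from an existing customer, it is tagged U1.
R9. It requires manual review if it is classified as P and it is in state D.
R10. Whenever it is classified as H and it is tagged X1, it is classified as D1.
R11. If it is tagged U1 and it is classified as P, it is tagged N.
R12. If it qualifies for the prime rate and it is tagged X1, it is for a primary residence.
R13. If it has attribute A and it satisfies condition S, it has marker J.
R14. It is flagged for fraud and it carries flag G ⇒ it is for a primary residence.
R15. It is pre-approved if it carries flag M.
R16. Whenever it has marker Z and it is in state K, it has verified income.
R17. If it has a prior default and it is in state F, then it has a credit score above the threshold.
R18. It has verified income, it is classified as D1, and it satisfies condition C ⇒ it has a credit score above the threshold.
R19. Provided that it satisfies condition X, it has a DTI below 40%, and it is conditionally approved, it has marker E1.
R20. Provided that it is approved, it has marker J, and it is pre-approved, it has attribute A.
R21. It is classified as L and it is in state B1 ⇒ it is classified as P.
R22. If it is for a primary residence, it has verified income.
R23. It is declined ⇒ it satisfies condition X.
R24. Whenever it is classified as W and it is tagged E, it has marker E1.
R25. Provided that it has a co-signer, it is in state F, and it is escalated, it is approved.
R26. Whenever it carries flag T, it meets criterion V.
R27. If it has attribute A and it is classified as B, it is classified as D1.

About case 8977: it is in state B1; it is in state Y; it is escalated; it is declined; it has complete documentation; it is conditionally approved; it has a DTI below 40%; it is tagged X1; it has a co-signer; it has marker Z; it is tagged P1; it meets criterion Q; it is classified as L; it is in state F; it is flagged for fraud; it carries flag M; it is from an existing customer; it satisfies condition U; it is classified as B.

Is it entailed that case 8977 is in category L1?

By R3 (it has marker Z): it has marker J.
By R4 (it has a DTI below 40%, it satisfies condition U): it satisfies condition C.
By R8 (it is from an existing customer): it is tagged U1.
By R15 (it carries flag M): it is pre-approved.
By R21 (it is classified as L, it is in state B1): it is classified as P.
By R23 (it is declined): it satisfies condition X.
By R25 (it has a co-signer, it is in state F, it is escalated): it is approved.
By R11 (it is tagged U1, it is classified as P): it is tagged N.
By R19 (it satisfies condition X, it has a DTI below 40%, it is conditionally approved): it has marker E1.
By R20 (it is approved, it has marker J, it is pre-approved): it has attribute A.
By R27 (it has attribute A, it is classified as B): it is classified as D1.
By R1 (it has marker E1, it is flagged for fraud): it qualifies for the prime rate.
By R12 (it qualifies for the prime rate, it is tagged X1): it is for a primary residence.
By R22 (it is for a primary residence): it has verified income.
By R18 (it has verified income, it is classified as D1, it satisfies condition C): it has a credit score above the threshold.
By R7 (it has a credit score above the threshold, it is tagged N): it is tagged E.
By R6 (it is tagged E): it is in category L1.

Yes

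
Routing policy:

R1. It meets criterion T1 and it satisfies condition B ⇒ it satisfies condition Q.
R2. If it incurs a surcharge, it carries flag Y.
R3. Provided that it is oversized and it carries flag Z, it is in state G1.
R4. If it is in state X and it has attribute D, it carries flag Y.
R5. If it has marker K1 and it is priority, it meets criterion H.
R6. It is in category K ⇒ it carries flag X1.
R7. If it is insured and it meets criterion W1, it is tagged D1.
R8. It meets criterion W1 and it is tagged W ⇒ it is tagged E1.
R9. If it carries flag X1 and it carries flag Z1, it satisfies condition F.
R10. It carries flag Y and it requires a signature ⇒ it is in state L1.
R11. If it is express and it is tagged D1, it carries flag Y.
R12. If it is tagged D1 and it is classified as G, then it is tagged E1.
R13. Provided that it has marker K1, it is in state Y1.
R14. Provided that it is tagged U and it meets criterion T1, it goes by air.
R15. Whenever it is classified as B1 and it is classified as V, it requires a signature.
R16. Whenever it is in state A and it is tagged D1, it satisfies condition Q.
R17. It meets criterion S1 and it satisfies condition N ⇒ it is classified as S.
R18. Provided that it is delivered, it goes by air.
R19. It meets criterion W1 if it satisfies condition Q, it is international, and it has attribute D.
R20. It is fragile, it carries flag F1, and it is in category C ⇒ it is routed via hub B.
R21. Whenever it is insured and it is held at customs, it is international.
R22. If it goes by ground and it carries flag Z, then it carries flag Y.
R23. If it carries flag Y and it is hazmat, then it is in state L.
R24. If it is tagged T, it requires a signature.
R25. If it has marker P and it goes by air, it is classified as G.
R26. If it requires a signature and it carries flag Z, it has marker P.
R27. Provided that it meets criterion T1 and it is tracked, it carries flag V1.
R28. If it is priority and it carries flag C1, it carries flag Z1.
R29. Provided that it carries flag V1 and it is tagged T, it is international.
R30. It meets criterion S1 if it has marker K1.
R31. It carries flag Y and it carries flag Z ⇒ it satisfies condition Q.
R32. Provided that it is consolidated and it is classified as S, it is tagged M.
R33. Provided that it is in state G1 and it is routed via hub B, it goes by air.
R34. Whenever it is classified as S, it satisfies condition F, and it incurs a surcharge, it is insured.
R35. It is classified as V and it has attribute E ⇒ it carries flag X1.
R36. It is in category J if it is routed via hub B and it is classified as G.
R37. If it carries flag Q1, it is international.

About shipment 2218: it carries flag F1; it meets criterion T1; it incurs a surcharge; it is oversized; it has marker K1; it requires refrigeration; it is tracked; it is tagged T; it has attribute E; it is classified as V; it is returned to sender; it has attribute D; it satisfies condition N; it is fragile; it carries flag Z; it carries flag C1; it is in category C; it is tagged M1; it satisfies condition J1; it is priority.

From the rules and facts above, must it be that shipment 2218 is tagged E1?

Yes

By R2 (it incurs a surcharge): it carries flag Y.
By R3 (it is oversized, it carries flag Z): it is in state G1.
By R20 (it is fragile, it carries flag F1, it is in category C): it is routed via hub B.
By R24 (it is tagged T): it requires a signature.
By R26 (it requires a signature, it carries flag Z): it has marker P.
By R27 (it meets criterion T1, it is tracked): it carries flag V1.
By R28 (it is priority, it carries flag C1): it carries flag Z1.
By R29 (it carries flag V1, it is tagged T): it is international.
By R30 (it has marker K1): it meets criterion S1.
By R31 (it carries flag Y, it carries flag Z): it satisfies condition Q.
By R33 (it is in state G1, it is routed via hub B): it goes by air.
By R35 (it is classified as V, it has attribute E): it carries flag X1.
By R9 (it carries flag X1, it carries flag Z1): it satisfies condition F.
By R17 (it meets criterion S1, it satisfies condition N): it is classified as S.
By R19 (it satisfies condition Q, it is international, it has attribute D): it meets criterion W1.
By R25 (it has marker P, it goes by air): it is classified as G.
By R34 (it is classified as S, it satisfies condition F, it incurs a surcharge): it is insured.
By R7 (it is insured, it meets criterion W1): it is tagged D1.
By R12 (it is tagged D1, it is classified as G): it is tagged E1.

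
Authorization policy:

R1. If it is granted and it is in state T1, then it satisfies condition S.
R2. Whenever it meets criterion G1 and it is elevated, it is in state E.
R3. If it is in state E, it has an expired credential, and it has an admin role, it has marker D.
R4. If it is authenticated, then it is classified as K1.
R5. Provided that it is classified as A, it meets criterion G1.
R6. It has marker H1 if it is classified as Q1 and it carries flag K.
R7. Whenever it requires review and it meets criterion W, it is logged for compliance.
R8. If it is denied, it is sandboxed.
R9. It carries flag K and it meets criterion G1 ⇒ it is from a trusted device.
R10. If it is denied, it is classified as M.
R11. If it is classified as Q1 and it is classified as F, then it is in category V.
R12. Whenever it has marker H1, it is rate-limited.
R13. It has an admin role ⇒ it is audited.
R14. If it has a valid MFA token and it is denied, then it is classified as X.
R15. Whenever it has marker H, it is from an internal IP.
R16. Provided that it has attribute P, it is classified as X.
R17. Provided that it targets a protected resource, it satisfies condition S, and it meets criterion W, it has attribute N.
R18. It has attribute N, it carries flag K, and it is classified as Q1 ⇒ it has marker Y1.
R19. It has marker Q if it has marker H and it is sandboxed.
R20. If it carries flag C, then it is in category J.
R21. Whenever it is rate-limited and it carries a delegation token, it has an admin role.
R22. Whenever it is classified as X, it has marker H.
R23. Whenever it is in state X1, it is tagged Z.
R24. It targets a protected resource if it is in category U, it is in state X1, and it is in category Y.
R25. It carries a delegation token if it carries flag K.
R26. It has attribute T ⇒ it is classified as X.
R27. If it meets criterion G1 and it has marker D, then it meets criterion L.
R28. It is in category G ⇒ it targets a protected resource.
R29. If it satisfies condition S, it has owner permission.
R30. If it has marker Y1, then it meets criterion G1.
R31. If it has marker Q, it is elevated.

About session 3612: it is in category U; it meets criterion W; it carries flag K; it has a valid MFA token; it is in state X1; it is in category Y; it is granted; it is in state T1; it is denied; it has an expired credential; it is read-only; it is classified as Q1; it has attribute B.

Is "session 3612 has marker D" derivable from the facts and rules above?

By R1 (it is granted, it is in state T1): it satisfies condition S.
By R6 (it is classified as Q1, it carries flag K): it has marker H1.
By R8 (it is denied): it is sandboxed.
By R12 (it has marker H1): it is rate-limited.
By R14 (it has a valid MFA token, it is denied): it is classified as X.
By R22 (it is classified as X): it has marker H.
By R24 (it is in category U, it is in state X1, it is in category Y): it targets a protected resource.
By R25 (it carries flag K): it carries a delegation token.
By R17 (it targets a protected resource, it satisfies condition S, it meets criterion W): it has attribute N.
By R18 (it has attribute N, it carries flag K, it is classified as Q1): it has marker Y1.
By R19 (it has marker H, it is sandboxed): it has marker Q.
By R21 (it is rate-limited, it carries a delegation token): it has an admin role.
By R30 (it has marker Y1): it meets criterion G1.
By R31 (it has marker Q): it is elevated.
By R2 (it meets criterion G1, it is elevated): it is in state E.
By R3 (it is in state E, it has an expired credential, it has an admin role): it has marker D.

Yes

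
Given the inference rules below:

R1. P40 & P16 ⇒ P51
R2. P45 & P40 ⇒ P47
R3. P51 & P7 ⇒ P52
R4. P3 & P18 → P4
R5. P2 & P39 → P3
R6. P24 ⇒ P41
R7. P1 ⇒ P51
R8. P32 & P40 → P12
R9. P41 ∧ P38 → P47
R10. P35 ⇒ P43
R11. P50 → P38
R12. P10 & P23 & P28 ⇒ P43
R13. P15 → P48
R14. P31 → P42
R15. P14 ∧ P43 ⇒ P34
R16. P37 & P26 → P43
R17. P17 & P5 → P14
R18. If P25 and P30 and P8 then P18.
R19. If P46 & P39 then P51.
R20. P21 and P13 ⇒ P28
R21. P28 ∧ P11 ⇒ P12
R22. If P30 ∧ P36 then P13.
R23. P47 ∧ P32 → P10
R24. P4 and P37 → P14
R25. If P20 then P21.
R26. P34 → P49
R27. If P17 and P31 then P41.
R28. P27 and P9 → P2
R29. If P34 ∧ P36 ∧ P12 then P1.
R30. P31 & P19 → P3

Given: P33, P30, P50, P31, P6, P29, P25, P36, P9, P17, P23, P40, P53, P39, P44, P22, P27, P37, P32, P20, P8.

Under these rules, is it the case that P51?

P12  (by R8: P32, P40)
P38  (by R11: P50)
P18  (by R18: P25, P30, P8)
P13  (by R22: P30, P36)
P21  (by R25: P20)
P41  (by R27: P17, P31)
P2  (by R28: P27, P9)
P3  (by R5: P2, P39)
P47  (by R9: P41, P38)
P28  (by R20: P21, P13)
P10  (by R23: P47, P32)
P4  (by R4: P3, P18)
P43  (by R12: P10, P23, P28)
P14  (by R24: P4, P37)
P34  (by R15: P14, P43)
P1  (by R29: P34, P36, P12)
P51  (by R7: P1)

Yes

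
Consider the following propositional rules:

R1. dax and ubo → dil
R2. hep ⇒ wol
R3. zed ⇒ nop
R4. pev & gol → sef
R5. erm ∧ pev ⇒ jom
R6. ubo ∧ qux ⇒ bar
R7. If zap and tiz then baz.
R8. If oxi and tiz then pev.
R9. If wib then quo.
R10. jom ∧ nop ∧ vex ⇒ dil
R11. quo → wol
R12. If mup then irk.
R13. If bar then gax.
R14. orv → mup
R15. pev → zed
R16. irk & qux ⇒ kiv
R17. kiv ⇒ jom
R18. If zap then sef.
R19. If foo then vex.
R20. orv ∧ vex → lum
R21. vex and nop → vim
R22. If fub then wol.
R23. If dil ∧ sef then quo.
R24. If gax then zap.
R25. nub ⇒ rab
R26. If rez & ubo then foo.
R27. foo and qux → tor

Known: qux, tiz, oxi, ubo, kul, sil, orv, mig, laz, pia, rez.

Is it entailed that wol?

bar  (by R6: ubo, qux)
pev  (by R8: oxi, tiz)
gax  (by R13: bar)
mup  (by R14: orv)
zed  (by R15: pev)
zap  (by R24: gax)
foo  (by R26: rez, ubo)
nop  (by R3: zed)
irk  (by R12: mup)
kiv  (by R16: irk, qux)
jom  (by R17: kiv)
sef  (by R18: zap)
vex  (by R19: foo)
dil  (by R10: jom, nop, vex)
quo  (by R23: dil, sef)
wol  (by R11: quo)

Yes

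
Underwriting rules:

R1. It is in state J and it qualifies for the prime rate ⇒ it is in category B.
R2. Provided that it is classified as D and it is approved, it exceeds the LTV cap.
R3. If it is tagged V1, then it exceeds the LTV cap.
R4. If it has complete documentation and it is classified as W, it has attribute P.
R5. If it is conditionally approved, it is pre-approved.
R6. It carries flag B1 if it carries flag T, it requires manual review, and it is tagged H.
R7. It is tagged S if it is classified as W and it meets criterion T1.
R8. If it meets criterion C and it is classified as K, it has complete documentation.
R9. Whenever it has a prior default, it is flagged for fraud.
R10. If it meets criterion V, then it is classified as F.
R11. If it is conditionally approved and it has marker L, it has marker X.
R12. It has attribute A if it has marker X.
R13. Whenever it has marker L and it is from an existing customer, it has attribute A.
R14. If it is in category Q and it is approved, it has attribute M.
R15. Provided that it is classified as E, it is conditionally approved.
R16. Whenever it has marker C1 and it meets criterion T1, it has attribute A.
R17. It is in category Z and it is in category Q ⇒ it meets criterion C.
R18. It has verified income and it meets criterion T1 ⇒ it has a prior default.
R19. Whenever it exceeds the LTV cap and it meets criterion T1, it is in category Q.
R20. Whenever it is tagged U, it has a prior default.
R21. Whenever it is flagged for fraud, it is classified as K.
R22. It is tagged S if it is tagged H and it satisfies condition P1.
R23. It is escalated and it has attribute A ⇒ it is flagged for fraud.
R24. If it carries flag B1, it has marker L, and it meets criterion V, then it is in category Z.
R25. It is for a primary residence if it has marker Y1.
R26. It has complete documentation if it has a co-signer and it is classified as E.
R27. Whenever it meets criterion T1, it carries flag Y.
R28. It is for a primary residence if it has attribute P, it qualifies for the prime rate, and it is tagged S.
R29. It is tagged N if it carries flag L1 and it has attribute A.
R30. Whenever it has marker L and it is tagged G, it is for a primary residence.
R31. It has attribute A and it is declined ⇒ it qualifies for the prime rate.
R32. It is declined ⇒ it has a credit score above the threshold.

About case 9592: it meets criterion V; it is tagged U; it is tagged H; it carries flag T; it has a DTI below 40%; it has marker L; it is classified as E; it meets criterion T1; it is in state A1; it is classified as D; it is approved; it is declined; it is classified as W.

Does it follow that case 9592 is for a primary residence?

No

Forward chaining from the given facts derives: exceeds the LTV cap, is tagged S, is classified as F, is conditionally approved, is in category Q, has a prior default, carries flag Y, has a credit score above the threshold, is pre-approved, is flagged for fraud, has marker X, has attribute A, has attribute M, is classified as K, qualifies for the prime rate.
Rules concluding "it is for a primary residence": R25 needs "it has marker Y1"; R28 needs "it has attribute P"; R30 needs "it is tagged G" — none of these are established.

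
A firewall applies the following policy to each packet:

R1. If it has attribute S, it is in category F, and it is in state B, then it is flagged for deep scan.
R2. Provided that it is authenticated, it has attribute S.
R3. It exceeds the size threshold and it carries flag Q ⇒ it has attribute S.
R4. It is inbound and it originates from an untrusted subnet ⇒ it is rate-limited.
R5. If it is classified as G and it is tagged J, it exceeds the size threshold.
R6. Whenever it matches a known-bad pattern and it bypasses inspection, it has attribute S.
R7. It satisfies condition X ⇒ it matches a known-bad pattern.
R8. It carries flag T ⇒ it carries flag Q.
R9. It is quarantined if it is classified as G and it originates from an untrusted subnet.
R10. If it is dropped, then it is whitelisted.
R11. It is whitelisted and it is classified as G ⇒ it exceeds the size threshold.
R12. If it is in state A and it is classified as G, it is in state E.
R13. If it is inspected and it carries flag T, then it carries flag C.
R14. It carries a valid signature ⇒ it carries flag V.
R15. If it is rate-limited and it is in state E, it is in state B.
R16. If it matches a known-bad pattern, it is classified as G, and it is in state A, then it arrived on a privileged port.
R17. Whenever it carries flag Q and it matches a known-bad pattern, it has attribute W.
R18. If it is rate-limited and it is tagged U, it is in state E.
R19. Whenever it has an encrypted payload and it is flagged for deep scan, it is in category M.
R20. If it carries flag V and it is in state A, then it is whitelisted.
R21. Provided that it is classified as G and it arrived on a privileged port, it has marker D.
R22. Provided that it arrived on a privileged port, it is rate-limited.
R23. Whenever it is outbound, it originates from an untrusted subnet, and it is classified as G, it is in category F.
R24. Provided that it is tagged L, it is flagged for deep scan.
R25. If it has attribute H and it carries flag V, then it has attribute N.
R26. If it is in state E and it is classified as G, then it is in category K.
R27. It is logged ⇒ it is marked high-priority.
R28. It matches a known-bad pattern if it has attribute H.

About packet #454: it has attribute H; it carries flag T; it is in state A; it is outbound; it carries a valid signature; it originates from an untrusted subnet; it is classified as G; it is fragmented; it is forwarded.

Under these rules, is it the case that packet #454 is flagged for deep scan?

Yes

By R8 (it carries flag T): it carries flag Q.
By R12 (it is in state A, it is classified as G): it is in state E.
By R14 (it carries a valid signature): it carries flag V.
By R20 (it carries flag V, it is in state A): it is whitelisted.
By R23 (it is outbound, it originates from an untrusted subnet, it is classified as G): it is in category F.
By R28 (it has attribute H): it matches a known-bad pattern.
By R11 (it is whitelisted, it is classified as G): it exceeds the size threshold.
By R16 (it matches a known-bad pattern, it is classified as G, it is in state A): it arrived on a privileged port.
By R22 (it arrived on a privileged port): it is rate-limited.
By R3 (it exceeds the size threshold, it carries flag Q): it has attribute S.
By R15 (it is rate-limited, it is in state E): it is in state B.
By R1 (it has attribute S, it is in category F, it is in state B): it is flagged for deep scan.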